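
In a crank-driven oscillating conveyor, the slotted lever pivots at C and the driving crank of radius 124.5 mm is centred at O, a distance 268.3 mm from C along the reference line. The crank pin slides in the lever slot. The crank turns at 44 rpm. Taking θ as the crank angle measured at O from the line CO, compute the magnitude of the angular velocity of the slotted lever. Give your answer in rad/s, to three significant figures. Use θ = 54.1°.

ω = 4.608 rad/s (from 44 rpm).
Crank pin A relative to C: A = (d + r cosθ, r sinθ); lever angle φ = atan2(r sinθ, d + r cosθ).
Differentiating tanφ: φ̇ = rω(d cosθ + r)/(d² + r² + 2dr cosθ).
d² + r² + 2dr cosθ = |CA|² = 0.126659 m²;  d cosθ + r = +0.28182 m.
|ω_lever| = |0.1245·4.608·+0.28182| / 0.126659 = 1.2764 rad/s.

1.28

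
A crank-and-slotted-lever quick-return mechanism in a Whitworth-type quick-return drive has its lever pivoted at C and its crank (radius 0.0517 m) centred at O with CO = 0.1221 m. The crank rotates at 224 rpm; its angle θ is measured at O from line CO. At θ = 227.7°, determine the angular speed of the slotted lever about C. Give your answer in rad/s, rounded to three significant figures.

4.07

ω = 23.46 rad/s (from 224 rpm).
Crank pin A relative to C: A = (d + r cosθ, r sinθ); lever angle φ = atan2(r sinθ, d + r cosθ).
Differentiating tanφ: φ̇ = rω(d cosθ + r)/(d² + r² + 2dr cosθ).
d² + r² + 2dr cosθ = |CA|² = 0.00908442 m²;  d cosθ + r = -0.030475 m.
|ω_lever| = |0.0517·23.46·-0.030475| / 0.00908442 = 4.0683 rad/s.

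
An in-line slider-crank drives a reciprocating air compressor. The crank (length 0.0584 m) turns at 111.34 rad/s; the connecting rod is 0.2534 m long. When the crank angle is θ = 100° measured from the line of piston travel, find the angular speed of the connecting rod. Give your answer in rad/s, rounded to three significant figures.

ω = 111.3 rad/s
The rod makes angle φ with the slider axis where L sinφ = r sinθ; differentiating, L cosφ·φ̇ = r ω cosθ.
L cosφ = √(L² − r² sin²θ) = 0.24679 m.
|ω_rod| = r ω |cosθ| / √(L² − r² sin²θ) = 0.0584·111.3·0.17365/0.24679 = 4.5752 rad/s.

4.58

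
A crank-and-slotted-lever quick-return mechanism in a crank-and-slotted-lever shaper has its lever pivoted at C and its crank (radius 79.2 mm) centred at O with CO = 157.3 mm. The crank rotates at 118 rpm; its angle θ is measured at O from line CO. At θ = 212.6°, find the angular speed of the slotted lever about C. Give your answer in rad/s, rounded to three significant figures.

5.20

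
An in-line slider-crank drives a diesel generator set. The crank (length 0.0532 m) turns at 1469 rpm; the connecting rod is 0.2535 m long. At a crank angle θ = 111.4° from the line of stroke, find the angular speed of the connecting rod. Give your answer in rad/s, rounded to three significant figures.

12.0

ω = 153.8 rad/s (converted from 1469 rpm).
The rod makes angle φ with the slider axis where L sinφ = r sinθ; differentiating, L cosφ·φ̇ = r ω cosθ.
L cosφ = √(L² − r² sin²θ) = 0.24861 m.
|ω_rod| = r ω |cosθ| / √(L² − r² sin²θ) = 0.0532·153.8·0.36488/0.24861 = 12.011 rad/s.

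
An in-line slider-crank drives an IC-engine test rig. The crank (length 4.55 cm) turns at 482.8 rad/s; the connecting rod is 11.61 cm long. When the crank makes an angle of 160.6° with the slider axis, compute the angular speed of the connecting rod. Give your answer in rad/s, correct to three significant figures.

180

ω = 482.8 rad/s
The rod makes angle φ with the slider axis where L sinφ = r sinθ; differentiating, L cosφ·φ̇ = r ω cosθ.
L cosφ = √(L² − r² sin²θ) = 0.11511 m.
|ω_rod| = r ω |cosθ| / √(L² − r² sin²θ) = 0.0455·482.8·0.94322/0.11511 = 180 rad/s.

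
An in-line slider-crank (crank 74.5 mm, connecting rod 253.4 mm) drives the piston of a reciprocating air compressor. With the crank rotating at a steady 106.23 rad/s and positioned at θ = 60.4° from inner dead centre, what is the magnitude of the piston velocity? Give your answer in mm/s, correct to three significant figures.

7910

ω = 106.2 rad/s
For an in-line slider-crank, x = r cosθ + √(L² − r² sin²θ), so v = −rω sinθ·[1 + r cosθ/√(L² − r² sin²θ)].
With r = 0.0745 m, L = 0.2534 m, θ = 60.4°: √(L² − r² sin²θ) = 0.24498 m.
v = −0.0745·106.2·0.86949·[1 + 0.0745·0.49394/0.24498] = -7.9149 m/s.
|v| = 7.9149 m/s = 7914.9 mm/s.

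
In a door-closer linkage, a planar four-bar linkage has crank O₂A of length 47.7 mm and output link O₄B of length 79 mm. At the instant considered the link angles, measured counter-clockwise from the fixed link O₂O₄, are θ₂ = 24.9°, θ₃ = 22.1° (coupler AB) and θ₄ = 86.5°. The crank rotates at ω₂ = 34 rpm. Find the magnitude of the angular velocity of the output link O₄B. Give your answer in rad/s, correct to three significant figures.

0.116

ω₂ = 3.56 rad/s (from 34 rpm).
Differentiating the loop-closure r₂e^{iθ₂}+r₃e^{iθ₃}=r₁+r₄e^{iθ₄} gives r₂ω₂e^{iθ₂}+r₃ω₃e^{iθ₃}=r₄ω₄e^{iθ₄}.
Eliminating the other unknown: ω₄ = r₂ω₂ sin(θ₂−θ₃) / [r₄ sin(θ₄−θ₃)].
Numerator sine = +0.04885; denominator sine = +0.90183.
Result = 0.0477·3.56·(+0.04885) / (0.079·(+0.90183)) = +0.11645 rad/s; magnitude 0.11645 rad/s.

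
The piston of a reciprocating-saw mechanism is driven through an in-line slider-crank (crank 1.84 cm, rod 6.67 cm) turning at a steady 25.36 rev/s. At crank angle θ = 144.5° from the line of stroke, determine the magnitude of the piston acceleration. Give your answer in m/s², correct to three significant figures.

ω = 2π·25.4 = 159.3 rad/s
x(θ) = r cosθ + √(L² − r² sin²θ); with ω constant, a = ω²·d²x/dθ².
d²x/dθ² = −r cosθ − r²(cos2θ)/√u − r⁴ sin²2θ/(4u^{3/2}),  u = L² − r² sin²θ = 0.00433472 m².
Substituting r = 0.0184 m, L = 0.0667 m, θ = 144.5°: d²x/dθ² = +0.013216 m.
a = ω²·d²x/dθ² = (159.3)²·(+0.013216) = +335.55 m/s²;  |a| = 335.55 m/s².

336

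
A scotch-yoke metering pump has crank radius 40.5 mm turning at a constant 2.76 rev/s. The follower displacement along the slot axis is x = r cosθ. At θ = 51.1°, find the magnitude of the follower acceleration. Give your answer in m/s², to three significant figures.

7.65

ω = 17.34 rad/s (from 2.76 rev/s).
x = r cosθ ⇒ ẍ = −rω² cosθ (ω constant).
|a| = rω²|cosθ| = 0.0405·(17.34)²·|cos 51.1°| = 7.6483 m/s².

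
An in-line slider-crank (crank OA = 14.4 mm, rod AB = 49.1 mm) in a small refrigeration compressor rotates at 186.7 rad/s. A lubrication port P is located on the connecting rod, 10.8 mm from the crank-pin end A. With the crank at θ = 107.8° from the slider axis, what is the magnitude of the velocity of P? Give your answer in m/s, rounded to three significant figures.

ω = 186.7 rad/s.  Crank-pin speed |V_A| = rω = 2.6885 m/s, perpendicular to OA.
Rod angle: sinφ = −(r/L) sinθ ⇒ φ = -16.215°; ω_rod = −rω cosθ/√(L²−r²sin²θ) = +17.432 rad/s.
V_P = V_A + ω_rod × AP, with AP = 0.0108 m along the rod.
Components: V_Px = −rω sinθ − a·ω_rod·sinφ = -2.5072 m/s;  V_Py = rω cosθ + a·ω_rod·cosφ = -0.64108 m/s.
|V_P| = √(V_Px² + V_Py²) = 2.5879 m/s.

2.59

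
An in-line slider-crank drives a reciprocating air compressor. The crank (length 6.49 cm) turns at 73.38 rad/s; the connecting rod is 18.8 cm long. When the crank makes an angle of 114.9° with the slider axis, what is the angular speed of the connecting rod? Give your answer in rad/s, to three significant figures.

11.2

ω = 73.38 rad/s
The rod makes angle φ with the slider axis where L sinφ = r sinθ; differentiating, L cosφ·φ̇ = r ω cosθ.
L cosφ = √(L² − r² sin²θ) = 0.17855 m.
|ω_rod| = r ω |cosθ| / √(L² − r² sin²θ) = 0.0649·73.38·0.42104/0.17855 = 11.23 rad/s.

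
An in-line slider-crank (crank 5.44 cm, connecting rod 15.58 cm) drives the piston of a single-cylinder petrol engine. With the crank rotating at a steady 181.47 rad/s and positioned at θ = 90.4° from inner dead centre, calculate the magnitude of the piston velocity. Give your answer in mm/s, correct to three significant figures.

ω = 181.5 rad/s
For an in-line slider-crank, x = r cosθ + √(L² − r² sin²θ), so v = −rω sinθ·[1 + r cosθ/√(L² − r² sin²θ)].
With r = 0.0544 m, L = 0.1558 m, θ = 90.4°: √(L² − r² sin²θ) = 0.14599 m.
v = −0.0544·181.5·0.99998·[1 + 0.0544·-0.00698/0.14599] = -9.846 m/s.
|v| = 9.846 m/s = 9846 mm/s.

9850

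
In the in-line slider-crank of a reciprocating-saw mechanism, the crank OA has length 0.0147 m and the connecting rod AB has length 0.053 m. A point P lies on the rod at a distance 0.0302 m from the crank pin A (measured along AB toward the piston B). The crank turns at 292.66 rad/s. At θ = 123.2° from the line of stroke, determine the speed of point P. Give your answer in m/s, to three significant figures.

3.43

ω = 292.7 rad/s.  Crank-pin speed |V_A| = rω = 4.3021 m/s, perpendicular to OA.
Rod angle: sinφ = −(r/L) sinθ ⇒ φ = -13.420°; ω_rod = −rω cosθ/√(L²−r²sin²θ) = +45.694 rad/s.
V_P = V_A + ω_rod × AP, with AP = 0.0302 m along the rod.
Components: V_Px = −rω sinθ − a·ω_rod·sinφ = -3.2796 m/s;  V_Py = rω cosθ + a·ω_rod·cosφ = -1.0134 m/s.
|V_P| = √(V_Px² + V_Py²) = 3.4326 m/s.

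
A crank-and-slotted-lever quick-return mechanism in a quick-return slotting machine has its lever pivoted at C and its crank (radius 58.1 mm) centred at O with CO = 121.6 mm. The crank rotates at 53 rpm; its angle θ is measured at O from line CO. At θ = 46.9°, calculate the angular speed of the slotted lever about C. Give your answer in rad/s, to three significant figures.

ω = 5.55 rad/s (from 53 rpm).
Crank pin A relative to C: A = (d + r cosθ, r sinθ); lever angle φ = atan2(r sinθ, d + r cosθ).
Differentiating tanφ: φ̇ = rω(d cosθ + r)/(d² + r² + 2dr cosθ).
d² + r² + 2dr cosθ = |CA|² = 0.0278168 m²;  d cosθ + r = +0.14119 m.
|ω_lever| = |0.0581·5.55·+0.14119| / 0.0278168 = 1.6367 rad/s.

1.64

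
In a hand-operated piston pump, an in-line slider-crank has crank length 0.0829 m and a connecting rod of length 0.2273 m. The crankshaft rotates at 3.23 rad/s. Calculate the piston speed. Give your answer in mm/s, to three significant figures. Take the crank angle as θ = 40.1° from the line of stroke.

ω = 3.23 rad/s
For an in-line slider-crank, x = r cosθ + √(L² − r² sin²θ), so v = −rω sinθ·[1 + r cosθ/√(L² − r² sin²θ)].
With r = 0.0829 m, L = 0.2273 m, θ = 40.1°: √(L² − r² sin²θ) = 0.22094 m.
v = −0.0829·3.23·0.64412·[1 + 0.0829·0.76492/0.22094] = -0.22198 m/s.
|v| = 0.22198 m/s = 221.98 mm/s.

222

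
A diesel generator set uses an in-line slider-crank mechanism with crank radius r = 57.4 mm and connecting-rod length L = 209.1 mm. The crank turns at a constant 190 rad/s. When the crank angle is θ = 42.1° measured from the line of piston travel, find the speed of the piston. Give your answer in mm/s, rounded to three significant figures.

ω = 190 rad/s
For an in-line slider-crank, x = r cosθ + √(L² − r² sin²θ), so v = −rω sinθ·[1 + r cosθ/√(L² − r² sin²θ)].
With r = 0.0574 m, L = 0.2091 m, θ = 42.1°: √(L² − r² sin²θ) = 0.20553 m.
v = −0.0574·190·0.67043·[1 + 0.0574·0.74198/0.20553] = -8.8268 m/s.
|v| = 8.8268 m/s = 8826.8 mm/s.

8830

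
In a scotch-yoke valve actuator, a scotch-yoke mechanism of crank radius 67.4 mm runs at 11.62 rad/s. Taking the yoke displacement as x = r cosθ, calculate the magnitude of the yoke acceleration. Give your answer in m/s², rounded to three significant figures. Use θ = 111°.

3.26

ω = 11.62 rad/s
x = r cosθ ⇒ ẍ = −rω² cosθ (ω constant).
|a| = rω²|cosθ| = 0.0674·(11.62)²·|cos 111°| = 3.2614 m/s².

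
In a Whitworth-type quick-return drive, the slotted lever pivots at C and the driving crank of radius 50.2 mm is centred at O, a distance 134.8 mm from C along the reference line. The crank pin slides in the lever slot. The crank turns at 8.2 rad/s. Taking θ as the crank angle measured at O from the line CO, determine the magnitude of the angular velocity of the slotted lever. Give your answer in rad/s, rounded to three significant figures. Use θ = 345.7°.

ω = 8.2 rad/s
Crank pin A relative to C: A = (d + r cosθ, r sinθ); lever angle φ = atan2(r sinθ, d + r cosθ).
Differentiating tanφ: φ̇ = rω(d cosθ + r)/(d² + r² + 2dr cosθ).
d² + r² + 2dr cosθ = |CA|² = 0.0338057 m²;  d cosθ + r = +0.18082 m.
|ω_lever| = |0.0502·8.2·+0.18082| / 0.0338057 = 2.2018 rad/s.

2.20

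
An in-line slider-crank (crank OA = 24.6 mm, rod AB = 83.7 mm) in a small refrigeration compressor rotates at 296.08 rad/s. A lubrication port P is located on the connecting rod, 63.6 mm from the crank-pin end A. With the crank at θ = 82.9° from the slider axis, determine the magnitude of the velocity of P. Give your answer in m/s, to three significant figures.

7.44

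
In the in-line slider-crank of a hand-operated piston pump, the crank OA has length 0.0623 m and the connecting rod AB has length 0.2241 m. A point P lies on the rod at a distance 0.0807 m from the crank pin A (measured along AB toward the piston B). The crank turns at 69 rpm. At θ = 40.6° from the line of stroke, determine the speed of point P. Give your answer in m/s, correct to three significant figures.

0.384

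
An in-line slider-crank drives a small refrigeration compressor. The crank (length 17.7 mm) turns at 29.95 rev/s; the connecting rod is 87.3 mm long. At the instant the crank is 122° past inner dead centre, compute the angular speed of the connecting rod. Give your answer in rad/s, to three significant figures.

20.5

ω = 188.2 rad/s (converted from 29.95 rev/s).
The rod makes angle φ with the slider axis where L sinφ = r sinθ; differentiating, L cosφ·φ̇ = r ω cosθ.
L cosφ = √(L² − r² sin²θ) = 0.086 m.
|ω_rod| = r ω |cosθ| / √(L² − r² sin²θ) = 0.0177·188.2·0.52992/0.086 = 20.524 rad/s.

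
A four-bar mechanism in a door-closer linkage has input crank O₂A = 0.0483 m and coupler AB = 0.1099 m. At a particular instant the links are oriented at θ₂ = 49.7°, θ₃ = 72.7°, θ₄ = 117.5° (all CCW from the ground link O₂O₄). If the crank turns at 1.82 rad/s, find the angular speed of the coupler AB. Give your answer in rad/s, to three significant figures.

ω₂ = 1.82 rad/s
Differentiating the loop-closure r₂e^{iθ₂}+r₃e^{iθ₃}=r₁+r₄e^{iθ₄} gives r₂ω₂e^{iθ₂}+r₃ω₃e^{iθ₃}=r₄ω₄e^{iθ₄}.
Eliminating the other unknown: ω₃ = r₂ω₂ sin(θ₄−θ₂) / [r₃ sin(θ₃−θ₄)].
Numerator sine = +0.92587; denominator sine = -0.70463.
Result = 0.0483·1.82·(+0.92587) / (0.1099·(-0.70463)) = -1.051 rad/s; magnitude 1.051 rad/s.

1.05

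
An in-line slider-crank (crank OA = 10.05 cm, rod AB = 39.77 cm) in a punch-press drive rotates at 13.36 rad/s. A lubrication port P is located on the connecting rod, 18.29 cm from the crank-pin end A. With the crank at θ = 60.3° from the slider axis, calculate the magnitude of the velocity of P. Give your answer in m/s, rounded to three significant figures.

1.29

ω = 13.36 rad/s.  Crank-pin speed |V_A| = rω = 1.3427 m/s, perpendicular to OA.
Rod angle: sinφ = −(r/L) sinθ ⇒ φ = -12.680°; ω_rod = −rω cosθ/√(L²−r²sin²θ) = -1.7145 rad/s.
V_P = V_A + ω_rod × AP, with AP = 0.1829 m along the rod.
Components: V_Px = −rω sinθ − a·ω_rod·sinφ = -1.2351 m/s;  V_Py = rω cosθ + a·ω_rod·cosφ = +0.3593 m/s.
|V_P| = √(V_Px² + V_Py²) = 1.2863 m/s.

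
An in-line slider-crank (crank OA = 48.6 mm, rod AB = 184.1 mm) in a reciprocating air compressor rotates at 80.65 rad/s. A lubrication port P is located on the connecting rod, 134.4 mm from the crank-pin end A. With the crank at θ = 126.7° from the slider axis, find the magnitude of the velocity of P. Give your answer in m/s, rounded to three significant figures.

2.84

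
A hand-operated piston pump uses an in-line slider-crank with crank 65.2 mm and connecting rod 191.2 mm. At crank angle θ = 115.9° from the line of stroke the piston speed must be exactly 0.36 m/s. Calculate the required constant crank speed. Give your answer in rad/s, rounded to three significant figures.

7.28

For an in-line slider-crank, |v_piston| = rω|sinθ|·[1 + r cosθ/√(L² − r² sin²θ)].
With r = 0.0652 m, L = 0.1912 m, θ = 115.9°: the bracketed kinematic factor |dx/dθ| = 0.049472 m.
ω = v/|dx/dθ| = 0.36/0.049472 = 7.2768 rad/s.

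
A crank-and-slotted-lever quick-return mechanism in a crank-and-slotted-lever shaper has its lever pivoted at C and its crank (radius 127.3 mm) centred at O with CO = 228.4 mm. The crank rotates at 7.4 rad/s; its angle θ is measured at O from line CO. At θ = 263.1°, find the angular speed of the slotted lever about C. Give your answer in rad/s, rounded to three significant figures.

ω = 7.4 rad/s
Crank pin A relative to C: A = (d + r cosθ, r sinθ); lever angle φ = atan2(r sinθ, d + r cosθ).
Differentiating tanφ: φ̇ = rω(d cosθ + r)/(d² + r² + 2dr cosθ).
d² + r² + 2dr cosθ = |CA|² = 0.0613858 m²;  d cosθ + r = +0.099861 m.
|ω_lever| = |0.1273·7.4·+0.099861| / 0.0613858 = 1.5325 rad/s.

1.53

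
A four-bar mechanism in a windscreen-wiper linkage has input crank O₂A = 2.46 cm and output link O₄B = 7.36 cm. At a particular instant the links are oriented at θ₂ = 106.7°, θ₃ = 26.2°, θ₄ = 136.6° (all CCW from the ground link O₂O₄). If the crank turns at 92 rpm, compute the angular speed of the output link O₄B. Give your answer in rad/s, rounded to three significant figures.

ω₂ = 9.634 rad/s (from 92 rpm).
Differentiating the loop-closure r₂e^{iθ₂}+r₃e^{iθ₃}=r₁+r₄e^{iθ₄} gives r₂ω₂e^{iθ₂}+r₃ω₃e^{iθ₃}=r₄ω₄e^{iθ₄}.
Eliminating the other unknown: ω₄ = r₂ω₂ sin(θ₂−θ₃) / [r₄ sin(θ₄−θ₃)].
Numerator sine = +0.98629; denominator sine = +0.93728.
Result = 0.0246·9.634·(+0.98629) / (0.0736·(+0.93728)) = +3.3885 rad/s; magnitude 3.3885 rad/s.

3.39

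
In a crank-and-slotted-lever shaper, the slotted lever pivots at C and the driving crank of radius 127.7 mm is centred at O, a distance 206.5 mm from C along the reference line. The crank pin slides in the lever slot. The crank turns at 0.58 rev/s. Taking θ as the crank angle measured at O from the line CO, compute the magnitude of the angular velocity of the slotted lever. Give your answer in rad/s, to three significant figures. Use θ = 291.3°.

ω = 3.644 rad/s (from 0.58 rev/s).
Crank pin A relative to C: A = (d + r cosθ, r sinθ); lever angle φ = atan2(r sinθ, d + r cosθ).
Differentiating tanφ: φ̇ = rω(d cosθ + r)/(d² + r² + 2dr cosθ).
d² + r² + 2dr cosθ = |CA|² = 0.0781074 m²;  d cosθ + r = +0.20271 m.
|ω_lever| = |0.1277·3.644·+0.20271| / 0.0781074 = 1.2078 rad/s.

1.21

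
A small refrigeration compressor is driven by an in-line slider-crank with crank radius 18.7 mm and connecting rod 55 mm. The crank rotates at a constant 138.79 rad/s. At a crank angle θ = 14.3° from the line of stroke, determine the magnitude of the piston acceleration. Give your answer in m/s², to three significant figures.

ω = 138.8 rad/s
x(θ) = r cosθ + √(L² − r² sin²θ); with ω constant, a = ω²·d²x/dθ².
d²x/dθ² = −r cosθ − r²(cos2θ)/√u − r⁴ sin²2θ/(4u^{3/2}),  u = L² − r² sin²θ = 0.00300367 m².
Substituting r = 0.0187 m, L = 0.055 m, θ = 14.3°: d²x/dθ² = -0.023765 m.
a = ω²·d²x/dθ² = (138.8)²·(-0.023765) = -457.78 m/s²;  |a| = 457.78 m/s².

458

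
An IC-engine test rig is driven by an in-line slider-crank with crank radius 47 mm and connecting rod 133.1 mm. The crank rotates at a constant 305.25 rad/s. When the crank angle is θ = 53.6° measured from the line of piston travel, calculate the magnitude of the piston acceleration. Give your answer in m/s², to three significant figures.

2170

ω = 305.2 rad/s
x(θ) = r cosθ + √(L² − r² sin²θ); with ω constant, a = ω²·d²x/dθ².
d²x/dθ² = −r cosθ − r²(cos2θ)/√u − r⁴ sin²2θ/(4u^{3/2}),  u = L² − r² sin²θ = 0.0162845 m².
Substituting r = 0.047 m, L = 0.1331 m, θ = 53.6°: d²x/dθ² = -0.023308 m.
a = ω²·d²x/dθ² = (305.2)²·(-0.023308) = -2171.7 m/s²;  |a| = 2171.7 m/s².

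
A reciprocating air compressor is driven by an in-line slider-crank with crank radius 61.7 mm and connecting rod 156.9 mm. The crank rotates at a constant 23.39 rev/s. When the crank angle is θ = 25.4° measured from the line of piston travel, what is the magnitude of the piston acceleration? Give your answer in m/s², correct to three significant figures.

1550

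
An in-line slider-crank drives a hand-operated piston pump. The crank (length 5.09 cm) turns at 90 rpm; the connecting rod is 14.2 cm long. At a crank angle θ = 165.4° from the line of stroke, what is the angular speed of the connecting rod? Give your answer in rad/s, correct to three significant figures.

ω = 9.425 rad/s (converted from 90 rpm).
The rod makes angle φ with the slider axis where L sinφ = r sinθ; differentiating, L cosφ·φ̇ = r ω cosθ.
L cosφ = √(L² − r² sin²θ) = 0.14142 m.
|ω_rod| = r ω |cosθ| / √(L² − r² sin²θ) = 0.0509·9.425·0.96771/0.14142 = 3.2827 rad/s.

3.28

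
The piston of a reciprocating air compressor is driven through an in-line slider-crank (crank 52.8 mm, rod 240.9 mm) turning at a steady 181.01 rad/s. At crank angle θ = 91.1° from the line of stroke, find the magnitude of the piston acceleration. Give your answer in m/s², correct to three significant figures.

422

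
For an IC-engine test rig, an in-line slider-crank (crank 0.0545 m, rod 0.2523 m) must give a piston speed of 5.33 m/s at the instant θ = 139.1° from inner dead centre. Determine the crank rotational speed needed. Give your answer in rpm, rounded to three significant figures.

1710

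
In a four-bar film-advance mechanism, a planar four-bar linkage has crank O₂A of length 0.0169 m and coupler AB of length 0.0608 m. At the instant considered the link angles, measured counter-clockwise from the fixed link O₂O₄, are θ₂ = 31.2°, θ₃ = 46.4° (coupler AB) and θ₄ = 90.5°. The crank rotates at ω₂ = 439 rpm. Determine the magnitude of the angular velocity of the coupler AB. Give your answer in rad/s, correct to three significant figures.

15.8

ω₂ = 45.97 rad/s (from 439 rpm).
Differentiating the loop-closure r₂e^{iθ₂}+r₃e^{iθ₃}=r₁+r₄e^{iθ₄} gives r₂ω₂e^{iθ₂}+r₃ω₃e^{iθ₃}=r₄ω₄e^{iθ₄}.
Eliminating the other unknown: ω₃ = r₂ω₂ sin(θ₄−θ₂) / [r₃ sin(θ₃−θ₄)].
Numerator sine = +0.85985; denominator sine = -0.69591.
Result = 0.0169·45.97·(+0.85985) / (0.0608·(-0.69591)) = -15.789 rad/s; magnitude 15.789 rad/s.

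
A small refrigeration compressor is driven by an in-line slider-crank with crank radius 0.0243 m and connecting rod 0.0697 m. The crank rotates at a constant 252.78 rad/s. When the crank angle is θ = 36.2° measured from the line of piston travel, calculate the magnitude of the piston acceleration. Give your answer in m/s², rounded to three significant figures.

1440

ω = 252.8 rad/s
x(θ) = r cosθ + √(L² − r² sin²θ); with ω constant, a = ω²·d²x/dθ².
d²x/dθ² = −r cosθ − r²(cos2θ)/√u − r⁴ sin²2θ/(4u^{3/2}),  u = L² − r² sin²θ = 0.00465212 m².
Substituting r = 0.0243 m, L = 0.0697 m, θ = 36.2°: d²x/dθ² = -0.022476 m.
a = ω²·d²x/dθ² = (252.8)²·(-0.022476) = -1436.2 m/s²;  |a| = 1436.2 m/s².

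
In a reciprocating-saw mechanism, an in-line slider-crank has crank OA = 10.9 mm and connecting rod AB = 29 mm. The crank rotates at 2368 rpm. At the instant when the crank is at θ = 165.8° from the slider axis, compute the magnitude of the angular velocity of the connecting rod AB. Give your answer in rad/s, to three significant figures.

ω = 248 rad/s (converted from 2368 rpm).
The rod makes angle φ with the slider axis where L sinφ = r sinθ; differentiating, L cosφ·φ̇ = r ω cosθ.
L cosφ = √(L² − r² sin²θ) = 0.028876 m.
|ω_rod| = r ω |cosθ| / √(L² − r² sin²θ) = 0.0109·248·0.96945/0.028876 = 90.744 rad/s.

90.7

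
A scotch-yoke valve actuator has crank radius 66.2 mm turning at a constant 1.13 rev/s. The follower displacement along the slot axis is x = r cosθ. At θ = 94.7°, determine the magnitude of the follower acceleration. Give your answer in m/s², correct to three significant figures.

0.273

ω = 7.1 rad/s (from 1.13 rev/s).
x = r cosθ ⇒ ẍ = −rω² cosθ (ω constant).
|a| = rω²|cosθ| = 0.0662·(7.1)²·|cos 94.7°| = 0.27344 m/s².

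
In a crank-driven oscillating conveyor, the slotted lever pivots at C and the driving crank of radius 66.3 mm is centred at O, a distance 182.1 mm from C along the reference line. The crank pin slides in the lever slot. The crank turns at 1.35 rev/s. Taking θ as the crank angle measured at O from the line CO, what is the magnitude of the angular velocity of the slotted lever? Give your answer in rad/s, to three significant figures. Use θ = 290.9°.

1.60

ω = 8.482 rad/s (from 1.35 rev/s).
Crank pin A relative to C: A = (d + r cosθ, r sinθ); lever angle φ = atan2(r sinθ, d + r cosθ).
Differentiating tanφ: φ̇ = rω(d cosθ + r)/(d² + r² + 2dr cosθ).
d² + r² + 2dr cosθ = |CA|² = 0.0461701 m²;  d cosθ + r = +0.13126 m.
|ω_lever| = |0.0663·8.482·+0.13126| / 0.0461701 = 1.5988 rad/s.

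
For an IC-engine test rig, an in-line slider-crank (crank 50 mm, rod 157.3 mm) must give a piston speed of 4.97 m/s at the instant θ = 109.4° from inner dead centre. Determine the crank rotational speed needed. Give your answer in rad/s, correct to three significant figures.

118

For an in-line slider-crank, |v_piston| = rω|sinθ|·[1 + r cosθ/√(L² − r² sin²θ)].
With r = 0.05 m, L = 0.1573 m, θ = 109.4°: the bracketed kinematic factor |dx/dθ| = 0.041942 m.
ω = v/|dx/dθ| = 4.97/0.041942 = 118.5 rad/s.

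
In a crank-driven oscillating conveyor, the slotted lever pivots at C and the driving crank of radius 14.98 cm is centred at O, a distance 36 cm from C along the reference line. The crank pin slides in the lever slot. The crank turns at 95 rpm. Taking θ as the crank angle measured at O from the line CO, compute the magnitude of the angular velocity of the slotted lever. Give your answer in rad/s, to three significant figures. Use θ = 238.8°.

0.569

ω = 9.948 rad/s (from 95 rpm).
Crank pin A relative to C: A = (d + r cosθ, r sinθ); lever angle φ = atan2(r sinθ, d + r cosθ).
Differentiating tanφ: φ̇ = rω(d cosθ + r)/(d² + r² + 2dr cosθ).
d² + r² + 2dr cosθ = |CA|² = 0.0961677 m²;  d cosθ + r = -0.03669 m.
|ω_lever| = |0.1498·9.948·-0.03669| / 0.0961677 = 0.56856 rad/s.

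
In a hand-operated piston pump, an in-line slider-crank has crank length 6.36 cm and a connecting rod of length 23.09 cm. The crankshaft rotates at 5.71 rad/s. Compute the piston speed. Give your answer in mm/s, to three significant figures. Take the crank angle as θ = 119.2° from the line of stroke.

ω = 5.71 rad/s
For an in-line slider-crank, x = r cosθ + √(L² − r² sin²θ), so v = −rω sinθ·[1 + r cosθ/√(L² − r² sin²θ)].
With r = 0.0636 m, L = 0.2309 m, θ = 119.2°: √(L² − r² sin²θ) = 0.22413 m.
v = −0.0636·5.71·0.87292·[1 + 0.0636·-0.48786/0.22413] = -0.27312 m/s.
|v| = 0.27312 m/s = 273.12 mm/s.

273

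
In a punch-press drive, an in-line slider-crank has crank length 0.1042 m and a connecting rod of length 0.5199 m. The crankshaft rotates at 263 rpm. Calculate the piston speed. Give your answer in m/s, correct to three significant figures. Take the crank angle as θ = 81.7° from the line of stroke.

2.92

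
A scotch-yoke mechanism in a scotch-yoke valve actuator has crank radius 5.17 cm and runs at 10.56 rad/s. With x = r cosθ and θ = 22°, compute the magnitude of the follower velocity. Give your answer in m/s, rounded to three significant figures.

0.205

ω = 10.56 rad/s
x = r cosθ ⇒ ẋ = −rω sinθ.
|v| = rω|sinθ| = 0.0517·10.56·|sin 22°| = 0.20452 m/s.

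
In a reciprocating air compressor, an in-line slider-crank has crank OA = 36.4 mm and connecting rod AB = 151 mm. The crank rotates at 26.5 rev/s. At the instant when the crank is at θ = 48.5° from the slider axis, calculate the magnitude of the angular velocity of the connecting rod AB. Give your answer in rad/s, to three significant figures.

ω = 166.5 rad/s (converted from 26.5 rev/s).
The rod makes angle φ with the slider axis where L sinφ = r sinθ; differentiating, L cosφ·φ̇ = r ω cosθ.
L cosφ = √(L² − r² sin²θ) = 0.14852 m.
|ω_rod| = r ω |cosθ| / √(L² − r² sin²θ) = 0.0364·166.5·0.66262/0.14852 = 27.04 rad/s.

27.0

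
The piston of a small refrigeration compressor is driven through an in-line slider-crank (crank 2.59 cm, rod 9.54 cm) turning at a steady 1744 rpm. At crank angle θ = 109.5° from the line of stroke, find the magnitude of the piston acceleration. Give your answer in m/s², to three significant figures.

475

ω = 2π·1744/60 = 182.6 rad/s
x(θ) = r cosθ + √(L² − r² sin²θ); with ω constant, a = ω²·d²x/dθ².
d²x/dθ² = −r cosθ − r²(cos2θ)/√u − r⁴ sin²2θ/(4u^{3/2}),  u = L² − r² sin²θ = 0.0085051 m².
Substituting r = 0.0259 m, L = 0.0954 m, θ = 109.5°: d²x/dθ² = +0.014242 m.
a = ω²·d²x/dθ² = (182.6)²·(+0.014242) = +475.02 m/s²;  |a| = 475.02 m/s².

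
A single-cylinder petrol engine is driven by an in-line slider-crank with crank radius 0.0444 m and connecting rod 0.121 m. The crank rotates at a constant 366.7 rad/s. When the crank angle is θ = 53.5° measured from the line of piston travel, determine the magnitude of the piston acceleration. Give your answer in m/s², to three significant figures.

ω = 366.7 rad/s
x(θ) = r cosθ + √(L² − r² sin²θ); with ω constant, a = ω²·d²x/dθ².
d²x/dθ² = −r cosθ − r²(cos2θ)/√u − r⁴ sin²2θ/(4u^{3/2}),  u = L² − r² sin²θ = 0.0133671 m².
Substituting r = 0.0444 m, L = 0.121 m, θ = 53.5°: d²x/dθ² = -0.022 m.
a = ω²·d²x/dθ² = (366.7)²·(-0.022) = -2958.3 m/s²;  |a| = 2958.3 m/s².

2960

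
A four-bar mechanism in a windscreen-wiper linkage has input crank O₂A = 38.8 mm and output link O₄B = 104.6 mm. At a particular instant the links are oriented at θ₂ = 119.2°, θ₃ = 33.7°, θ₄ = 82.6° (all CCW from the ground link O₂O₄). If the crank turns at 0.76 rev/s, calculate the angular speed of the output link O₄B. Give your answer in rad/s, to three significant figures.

ω₂ = 4.775 rad/s (from 0.76 rev/s).
Differentiating the loop-closure r₂e^{iθ₂}+r₃e^{iθ₃}=r₁+r₄e^{iθ₄} gives r₂ω₂e^{iθ₂}+r₃ω₃e^{iθ₃}=r₄ω₄e^{iθ₄}.
Eliminating the other unknown: ω₄ = r₂ω₂ sin(θ₂−θ₃) / [r₄ sin(θ₄−θ₃)].
Numerator sine = +0.99692; denominator sine = +0.75356.
Result = 0.0388·4.775·(+0.99692) / (0.1046·(+0.75356)) = +2.3433 rad/s; magnitude 2.3433 rad/s.

2.34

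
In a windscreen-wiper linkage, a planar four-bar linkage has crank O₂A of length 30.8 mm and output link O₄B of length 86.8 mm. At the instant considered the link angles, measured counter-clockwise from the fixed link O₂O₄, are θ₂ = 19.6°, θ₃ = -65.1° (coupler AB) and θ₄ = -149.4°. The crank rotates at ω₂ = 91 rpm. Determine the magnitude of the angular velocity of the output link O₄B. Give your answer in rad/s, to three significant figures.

3.38

ω₂ = 9.529 rad/s (from 91 rpm).
Differentiating the loop-closure r₂e^{iθ₂}+r₃e^{iθ₃}=r₁+r₄e^{iθ₄} gives r₂ω₂e^{iθ₂}+r₃ω₃e^{iθ₃}=r₄ω₄e^{iθ₄}.
Eliminating the other unknown: ω₄ = r₂ω₂ sin(θ₂−θ₃) / [r₄ sin(θ₄−θ₃)].
Numerator sine = +0.99572; denominator sine = -0.99506.
Result = 0.0308·9.529·(+0.99572) / (0.0868·(-0.99506)) = -3.3837 rad/s; magnitude 3.3837 rad/s.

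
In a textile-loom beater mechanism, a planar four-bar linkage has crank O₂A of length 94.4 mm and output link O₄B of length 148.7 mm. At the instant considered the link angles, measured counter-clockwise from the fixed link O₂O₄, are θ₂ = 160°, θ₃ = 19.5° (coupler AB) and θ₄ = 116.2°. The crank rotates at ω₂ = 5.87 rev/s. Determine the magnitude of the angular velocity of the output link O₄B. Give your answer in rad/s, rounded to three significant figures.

ω₂ = 36.88 rad/s (from 5.87 rev/s).
Differentiating the loop-closure r₂e^{iθ₂}+r₃e^{iθ₃}=r₁+r₄e^{iθ₄} gives r₂ω₂e^{iθ₂}+r₃ω₃e^{iθ₃}=r₄ω₄e^{iθ₄}.
Eliminating the other unknown: ω₄ = r₂ω₂ sin(θ₂−θ₃) / [r₄ sin(θ₄−θ₃)].
Numerator sine = +0.63608; denominator sine = +0.99317.
Result = 0.0944·36.88·(+0.63608) / (0.1487·(+0.99317)) = +14.996 rad/s; magnitude 14.996 rad/s.

15.0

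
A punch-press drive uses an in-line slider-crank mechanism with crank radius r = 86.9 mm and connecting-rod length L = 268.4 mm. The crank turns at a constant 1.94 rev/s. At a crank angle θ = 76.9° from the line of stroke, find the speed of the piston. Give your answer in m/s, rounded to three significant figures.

ω = 2π·1.94 = 12.19 rad/s
For an in-line slider-crank, x = r cosθ + √(L² − r² sin²θ), so v = −rω sinθ·[1 + r cosθ/√(L² − r² sin²θ)].
With r = 0.0869 m, L = 0.2684 m, θ = 76.9°: √(L² − r² sin²θ) = 0.25471 m.
v = −0.0869·12.19·0.97398·[1 + 0.0869·0.22665/0.25471] = -1.1115 m/s.
|v| = 1.1115 m/s.

1.11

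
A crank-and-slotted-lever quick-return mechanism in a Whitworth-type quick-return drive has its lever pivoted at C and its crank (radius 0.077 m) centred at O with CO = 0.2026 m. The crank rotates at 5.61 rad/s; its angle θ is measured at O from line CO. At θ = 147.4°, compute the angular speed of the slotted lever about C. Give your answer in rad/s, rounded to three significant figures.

1.96

ω = 5.61 rad/s
Crank pin A relative to C: A = (d + r cosθ, r sinθ); lever angle φ = atan2(r sinθ, d + r cosθ).
Differentiating tanφ: φ̇ = rω(d cosθ + r)/(d² + r² + 2dr cosθ).
d² + r² + 2dr cosθ = |CA|² = 0.0206909 m²;  d cosθ + r = -0.093681 m.
|ω_lever| = |0.077·5.61·-0.093681| / 0.0206909 = 1.9558 rad/s.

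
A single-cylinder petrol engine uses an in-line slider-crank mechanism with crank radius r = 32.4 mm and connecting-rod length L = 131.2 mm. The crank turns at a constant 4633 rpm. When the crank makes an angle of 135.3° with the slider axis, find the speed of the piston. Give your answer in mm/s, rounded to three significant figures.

ω = 2π·4633/60 = 485.2 rad/s
For an in-line slider-crank, x = r cosθ + √(L² − r² sin²θ), so v = −rω sinθ·[1 + r cosθ/√(L² − r² sin²θ)].
With r = 0.0324 m, L = 0.1312 m, θ = 135.3°: √(L² − r² sin²θ) = 0.12921 m.
v = −0.0324·485.2·0.70339·[1 + 0.0324·-0.71080/0.12921] = -9.0861 m/s.
|v| = 9.0861 m/s = 9086.1 mm/s.

9090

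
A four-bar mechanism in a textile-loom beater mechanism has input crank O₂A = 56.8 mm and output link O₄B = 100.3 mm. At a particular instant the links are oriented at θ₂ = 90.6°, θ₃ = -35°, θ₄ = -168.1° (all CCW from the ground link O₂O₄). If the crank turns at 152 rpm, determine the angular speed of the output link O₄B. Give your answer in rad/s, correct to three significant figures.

10.0

ω₂ = 15.92 rad/s (from 152 rpm).
Differentiating the loop-closure r₂e^{iθ₂}+r₃e^{iθ₃}=r₁+r₄e^{iθ₄} gives r₂ω₂e^{iθ₂}+r₃ω₃e^{iθ₃}=r₄ω₄e^{iθ₄}.
Eliminating the other unknown: ω₄ = r₂ω₂ sin(θ₂−θ₃) / [r₄ sin(θ₄−θ₃)].
Numerator sine = +0.81310; denominator sine = -0.73016.
Result = 0.0568·15.92·(+0.81310) / (0.1003·(-0.73016)) = -10.038 rad/s; magnitude 10.038 rad/s.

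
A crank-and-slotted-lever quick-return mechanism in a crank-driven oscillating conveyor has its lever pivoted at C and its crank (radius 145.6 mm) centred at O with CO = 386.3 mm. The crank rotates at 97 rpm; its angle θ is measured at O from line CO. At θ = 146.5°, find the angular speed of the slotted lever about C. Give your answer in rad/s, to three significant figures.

3.41

ω = 10.16 rad/s (from 97 rpm).
Crank pin A relative to C: A = (d + r cosθ, r sinθ); lever angle φ = atan2(r sinθ, d + r cosθ).
Differentiating tanφ: φ̇ = rω(d cosθ + r)/(d² + r² + 2dr cosθ).
d² + r² + 2dr cosθ = |CA|² = 0.0766228 m²;  d cosθ + r = -0.17653 m.
|ω_lever| = |0.1456·10.16·-0.17653| / 0.0766228 = 3.4074 rad/s.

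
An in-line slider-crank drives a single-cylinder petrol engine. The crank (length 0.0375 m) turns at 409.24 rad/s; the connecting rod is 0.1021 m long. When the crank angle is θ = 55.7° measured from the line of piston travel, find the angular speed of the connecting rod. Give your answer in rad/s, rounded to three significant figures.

88.9

ω = 409.2 rad/s
The rod makes angle φ with the slider axis where L sinφ = r sinθ; differentiating, L cosφ·φ̇ = r ω cosθ.
L cosφ = √(L² − r² sin²θ) = 0.097287 m.
|ω_rod| = r ω |cosθ| / √(L² − r² sin²θ) = 0.0375·409.2·0.56353/0.097287 = 88.893 rad/s.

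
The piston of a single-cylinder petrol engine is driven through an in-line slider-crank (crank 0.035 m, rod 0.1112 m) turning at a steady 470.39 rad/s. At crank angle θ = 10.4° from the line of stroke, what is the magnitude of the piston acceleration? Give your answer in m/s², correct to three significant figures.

ω = 470.4 rad/s
x(θ) = r cosθ + √(L² − r² sin²θ); with ω constant, a = ω²·d²x/dθ².
d²x/dθ² = −r cosθ − r²(cos2θ)/√u − r⁴ sin²2θ/(4u^{3/2}),  u = L² − r² sin²θ = 0.0123255 m².
Substituting r = 0.035 m, L = 0.1112 m, θ = 10.4°: d²x/dθ² = -0.044774 m.
a = ω²·d²x/dθ² = (470.4)²·(-0.044774) = -9907.1 m/s²;  |a| = 9907.1 m/s².

9910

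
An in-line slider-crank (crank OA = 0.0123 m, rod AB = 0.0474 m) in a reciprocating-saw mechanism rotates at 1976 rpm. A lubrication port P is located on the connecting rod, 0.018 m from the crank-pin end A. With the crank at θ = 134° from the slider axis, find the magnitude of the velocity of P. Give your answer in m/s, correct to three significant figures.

ω = 206.9 rad/s.  Crank-pin speed |V_A| = rω = 2.5452 m/s, perpendicular to OA.
Rod angle: sinφ = −(r/L) sinθ ⇒ φ = -10.758°; ω_rod = −rω cosθ/√(L²−r²sin²θ) = +37.968 rad/s.
V_P = V_A + ω_rod × AP, with AP = 0.018 m along the rod.
Components: V_Px = −rω sinθ − a·ω_rod·sinφ = -1.7033 m/s;  V_Py = rω cosθ + a·ω_rod·cosφ = -1.0966 m/s.
|V_P| = √(V_Px² + V_Py²) = 2.0258 m/s.

2.03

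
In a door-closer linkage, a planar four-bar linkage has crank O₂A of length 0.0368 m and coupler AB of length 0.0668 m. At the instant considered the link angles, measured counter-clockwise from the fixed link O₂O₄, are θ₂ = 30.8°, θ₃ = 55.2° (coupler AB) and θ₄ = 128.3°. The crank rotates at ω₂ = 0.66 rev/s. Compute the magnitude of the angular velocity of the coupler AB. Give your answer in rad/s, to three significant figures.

ω₂ = 4.147 rad/s (from 0.66 rev/s).
Differentiating the loop-closure r₂e^{iθ₂}+r₃e^{iθ₃}=r₁+r₄e^{iθ₄} gives r₂ω₂e^{iθ₂}+r₃ω₃e^{iθ₃}=r₄ω₄e^{iθ₄}.
Eliminating the other unknown: ω₃ = r₂ω₂ sin(θ₄−θ₂) / [r₃ sin(θ₃−θ₄)].
Numerator sine = +0.99144; denominator sine = -0.95681.
Result = 0.0368·4.147·(+0.99144) / (0.0668·(-0.95681)) = -2.3672 rad/s; magnitude 2.3672 rad/s.

2.37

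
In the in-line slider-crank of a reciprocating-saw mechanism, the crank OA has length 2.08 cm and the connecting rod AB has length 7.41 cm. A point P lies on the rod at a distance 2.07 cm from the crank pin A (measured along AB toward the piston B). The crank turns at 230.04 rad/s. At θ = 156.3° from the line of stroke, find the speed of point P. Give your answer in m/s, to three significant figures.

ω = 230 rad/s.  Crank-pin speed |V_A| = rω = 4.7848 m/s, perpendicular to OA.
Rod angle: sinφ = −(r/L) sinθ ⇒ φ = -6.478°; ω_rod = −rω cosθ/√(L²−r²sin²θ) = +59.507 rad/s.
V_P = V_A + ω_rod × AP, with AP = 0.0207 m along the rod.
Components: V_Px = −rω sinθ − a·ω_rod·sinφ = -1.7843 m/s;  V_Py = rω cosθ + a·ω_rod·cosφ = -3.1574 m/s.
|V_P| = √(V_Px² + V_Py²) = 3.6267 m/s.

3.63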